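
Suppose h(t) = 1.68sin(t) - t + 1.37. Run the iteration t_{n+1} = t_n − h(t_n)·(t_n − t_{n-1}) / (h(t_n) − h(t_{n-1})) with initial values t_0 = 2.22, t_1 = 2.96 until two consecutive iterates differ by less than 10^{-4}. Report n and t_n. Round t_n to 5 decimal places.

h(2.22) = 0.4882300, h(2.96) = -1.2865983
t_2 = 2.9600000 − (-1.2865983)·(0.7400000)/(-1.7748283) = 2.4235635;  |Δ| = 0.5364365
h(2.4235635) = 0.0517114
t_3 = 2.4235635 − 0.0517114·(-0.5364365)/(1.3383097) = 2.4442910;  |Δ| = 0.0207276
h(2.4442910) = 0.0045235
t_4 = 2.4442910 − 0.0045235·(0.0207276)/(-0.0471879) = 2.4462780;  |Δ| = 0.0019870
h(2.4462780) = -0.0000245
t_5 = 2.4462780 − (-0.0000245)·(0.0019870)/(-0.0045480) = 2.4462673;  |Δ| = 0.0000107
|t_5 − t_4| = 0.0000107 < 10^{-4}

n = 5, t_n = 2.44627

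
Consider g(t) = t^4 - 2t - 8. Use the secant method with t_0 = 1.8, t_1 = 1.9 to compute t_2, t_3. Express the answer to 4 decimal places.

1.8472, 1.8493

g(1.8) = -1.102400, g(1.9) = 1.232100
t_2 = 1.900000 − 1.232100·(1.900000 − 1.800000) / (1.232100 − (-1.102400)) = 1.900000 − (0.123210)/(2.334500) = 1.847222
g(1.847222) = -0.051134
t_3 = 1.847222 − (-0.051134)·(1.847222 − 1.900000) / (-0.051134 − 1.232100) = 1.847222 − (0.002699)/(-1.283234) = 1.849325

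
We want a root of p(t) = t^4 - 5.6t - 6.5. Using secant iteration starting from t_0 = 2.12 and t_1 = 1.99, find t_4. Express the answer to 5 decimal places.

p(2.12) = 1.8276314, p(1.99) = -1.9616080
t_2 = 1.9900000 − (-1.9616080)·(1.9900000 − 2.1200000) / (-1.9616080 − 1.8276314) = 1.9900000 − (0.2550090)/(-3.7892394) = 2.0572982
p(2.0572982) = -0.1070174
t_3 = 2.0572982 − (-0.1070174)·(2.0572982 − 1.9900000) / (-0.1070174 − (-1.9616080)) = 2.0572982 − (-0.0072021)/(1.8545906) = 2.0611816
p(2.0611816) = 0.0068767
t_4 = 2.0611816 − 0.0068767·(2.0611816 − 2.0572982) / (0.0068767 − (-0.1070174)) = 2.0611816 − (0.0000267)/(0.1138941) = 2.0609471

2.06095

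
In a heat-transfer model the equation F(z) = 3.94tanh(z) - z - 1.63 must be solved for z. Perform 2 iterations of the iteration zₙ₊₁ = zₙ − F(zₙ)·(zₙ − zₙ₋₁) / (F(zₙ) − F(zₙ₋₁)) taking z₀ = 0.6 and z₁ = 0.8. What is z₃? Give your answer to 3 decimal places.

0.666

F(0.6) = -0.11402, F(0.8) = 0.18630
z₂ = 0.80000 − 0.18630·(0.80000 − 0.60000) / (0.18630 − (-0.11402)) = 0.80000 − (0.03726)/(0.30033) = 0.67593
F(0.67593) = 0.01421
z₃ = 0.67593 − 0.01421·(0.67593 − 0.80000) / (0.01421 − 0.18630) = 0.67593 − (-0.00176)/(-0.17209) = 0.66569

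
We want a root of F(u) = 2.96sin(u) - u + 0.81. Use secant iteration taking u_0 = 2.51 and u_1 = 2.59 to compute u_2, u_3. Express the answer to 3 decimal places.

2.524, 2.524

F(2.51) = 0.04768, F(2.59) = -0.22883
u_2 = 2.59000 − (-0.22883)·(2.59000 − 2.51000) / (-0.22883 − 0.04768) = 2.59000 − (-0.01831)/(-0.27650) = 2.52379
F(2.52379) = 0.00076
u_3 = 2.52379 − 0.00076·(2.52379 − 2.59000) / (0.00076 − (-0.22883)) = 2.52379 − (-0.00005)/(0.22959) = 2.52401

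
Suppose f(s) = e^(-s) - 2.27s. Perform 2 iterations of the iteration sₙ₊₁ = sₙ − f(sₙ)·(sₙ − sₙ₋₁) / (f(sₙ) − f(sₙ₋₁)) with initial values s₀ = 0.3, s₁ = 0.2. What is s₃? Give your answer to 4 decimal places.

0.3199

f(0.3) = 0.059818, f(0.2) = 0.364731
s₂ = 0.200000 − 0.364731·(0.200000 − 0.300000) / (0.364731 − 0.059818) = 0.200000 − (-0.036473)/(0.304913) = 0.319618
f(0.319618) = 0.000893
s₃ = 0.319618 − 0.000893·(0.319618 − 0.200000) / (0.000893 − 0.364731) = 0.319618 − (0.000107)/(-0.363838) = 0.319912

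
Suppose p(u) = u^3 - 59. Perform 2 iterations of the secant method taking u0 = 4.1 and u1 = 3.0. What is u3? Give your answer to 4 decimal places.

3.9075

p(4.1) = 9.921000, p(3.0) = -32.000000
u2 = 3.000000 − (-32.000000)·(3.000000 − 4.100000) / (-32.000000 − 9.921000) = 3.000000 − (35.200000)/(-41.921000) = 3.839675
p(3.839675) = -2.391288
u3 = 3.839675 − (-2.391288)·(3.839675 − 3.000000) / (-2.391288 − (-32.000000)) = 3.839675 − (-2.007904)/(29.608712) = 3.907489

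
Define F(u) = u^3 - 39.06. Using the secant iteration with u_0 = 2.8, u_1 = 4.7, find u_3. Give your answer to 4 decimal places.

F(2.8) = -17.108000, F(4.7) = 64.763000
u_2 = 4.700000 − 64.763000·(4.700000 − 2.800000) / (64.763000 − (-17.108000)) = 4.700000 − (123.049700)/(81.871000) = 3.197029
F(3.197029) = -6.383170
u_3 = 3.197029 − (-6.383170)·(3.197029 − 4.700000) / (-6.383170 − 64.763000) = 3.197029 − (9.593716)/(-71.146170) = 3.331875

3.3319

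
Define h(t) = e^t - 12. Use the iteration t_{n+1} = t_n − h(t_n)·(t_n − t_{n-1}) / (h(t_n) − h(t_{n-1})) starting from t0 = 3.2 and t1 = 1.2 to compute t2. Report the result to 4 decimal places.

h(3.2) = 12.532530, h(1.2) = -8.679883
t2 = 1.200000 − (-8.679883)·(1.200000 − 3.200000) / (-8.679883 − 12.532530) = 1.200000 − (17.359766)/(-21.212413) = 2.018378

2.0184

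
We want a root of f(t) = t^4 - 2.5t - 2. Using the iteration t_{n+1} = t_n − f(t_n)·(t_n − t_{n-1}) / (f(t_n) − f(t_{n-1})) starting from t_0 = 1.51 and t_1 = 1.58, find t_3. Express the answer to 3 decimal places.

f(1.51) = -0.57614, f(1.58) = 0.28201
t_2 = 1.58000 − 0.28201·(1.58000 − 1.51000) / (0.28201 − (-0.57614)) = 1.58000 − (0.01974)/(0.85816) = 1.55700
f(1.55700) = -0.01557
t_3 = 1.55700 − (-0.01557)·(1.55700 − 1.58000) / (-0.01557 − 0.28201) = 1.55700 − (0.00036)/(-0.29758) = 1.55820

1.558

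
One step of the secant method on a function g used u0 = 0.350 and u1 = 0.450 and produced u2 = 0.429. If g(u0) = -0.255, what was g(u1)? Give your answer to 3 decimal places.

0.068

The secant line through (0.350, -0.255) and (0.450, g(u1)) crosses zero at u2 = 0.429.
So (0.350, -0.255), (0.450, g(u1)), (0.429, 0) are collinear:
g(u1) = -0.255 · (0.450 − 0.429) / (0.350 − 0.429) = -0.255 · (0.02100)/(-0.07900) = 0.06778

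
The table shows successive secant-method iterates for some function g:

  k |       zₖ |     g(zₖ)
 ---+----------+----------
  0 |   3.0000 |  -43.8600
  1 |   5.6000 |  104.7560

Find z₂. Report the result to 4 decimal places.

z₂ = 5.6000 − 104.7560·(5.6000 − 3.0000) / (104.7560 − (-43.8600))
   = 5.6000 − (272.365600)/(148.616000) = 3.767320

3.7673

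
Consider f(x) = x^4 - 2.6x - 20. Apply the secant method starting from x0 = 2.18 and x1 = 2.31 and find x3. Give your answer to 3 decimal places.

f(2.18) = -3.08269, f(2.31) = 2.46796
x2 = 2.31000 − 2.46796·(2.31000 − 2.18000) / (2.46796 − (-3.08269)) = 2.31000 − (0.32084)/(5.55066) = 2.25220
f(2.25220) = -0.12649
x3 = 2.25220 − (-0.12649)·(2.25220 − 2.31000) / (-0.12649 − 2.46796) = 2.25220 − (0.00731)/(-2.59445) = 2.25502

2.255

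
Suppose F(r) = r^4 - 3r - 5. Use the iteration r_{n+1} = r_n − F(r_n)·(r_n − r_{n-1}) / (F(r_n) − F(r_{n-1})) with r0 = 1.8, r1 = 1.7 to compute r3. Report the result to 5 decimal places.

F(1.8) = 0.0976000, F(1.7) = -1.7479000
r2 = 1.7000000 − (-1.7479000)·(1.7000000 − 1.8000000) / (-1.7479000 − 0.0976000) = 1.7000000 − (0.1747900)/(-1.8455000) = 1.7947115
F(1.7947115) = -0.0093628
r3 = 1.7947115 − (-0.0093628)·(1.7947115 − 1.7000000) / (-0.0093628 − (-1.7479000)) = 1.7947115 − (-0.0008868)/(1.7385372) = 1.7952215

1.79522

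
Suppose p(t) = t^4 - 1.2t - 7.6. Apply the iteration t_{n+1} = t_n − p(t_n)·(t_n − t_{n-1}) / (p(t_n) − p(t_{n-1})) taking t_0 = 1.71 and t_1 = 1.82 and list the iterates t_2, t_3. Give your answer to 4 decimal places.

p(1.71) = -1.101639, p(1.82) = 1.187994
t_2 = 1.820000 − 1.187994·(1.820000 − 1.710000) / (1.187994 − (-1.101639)) = 1.820000 − (0.130679)/(2.289633) = 1.762926
p(1.762926) = -0.056426
t_3 = 1.762926 − (-0.056426)·(1.762926 − 1.820000) / (-0.056426 − 1.187994) = 1.762926 − (0.003220)/(-1.244420) = 1.765514

1.7629, 1.7655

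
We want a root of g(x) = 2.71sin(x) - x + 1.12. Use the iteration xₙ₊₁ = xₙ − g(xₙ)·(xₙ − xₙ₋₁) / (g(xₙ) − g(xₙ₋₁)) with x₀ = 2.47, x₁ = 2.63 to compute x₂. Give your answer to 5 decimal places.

g(2.47) = 0.3362529, g(2.63) = -0.1832745
x₂ = 2.6300000 − (-0.1832745)·(2.6300000 − 2.4700000) / (-0.1832745 − 0.3362529) = 2.6300000 − (-0.0293239)/(-0.5195274) = 2.5735566

2.57356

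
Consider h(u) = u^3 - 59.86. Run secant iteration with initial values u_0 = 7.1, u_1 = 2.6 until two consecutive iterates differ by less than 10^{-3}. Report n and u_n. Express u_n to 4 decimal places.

h(7.1) = 298.051000, h(2.6) = -42.284000
u_2 = 2.600000 − (-42.284000)·(-4.500000)/(-340.335000) = 3.159090;  |Δ| = 0.559090
h(3.159090) = -28.332748
u_3 = 3.159090 − (-28.332748)·(0.559090)/(13.951252) = 4.294513;  |Δ| = 1.135422
h(4.294513) = 19.343009
u_4 = 4.294513 − 19.343009·(1.135422)/(47.675756) = 3.833849;  |Δ| = 0.460664
h(3.833849) = -3.508556
u_5 = 3.833849 − (-3.508556)·(-0.460664)/(-22.851564) = 3.904578;  |Δ| = 0.070729
h(3.904578) = -0.331864
u_6 = 3.904578 − (-0.331864)·(0.070729)/(3.176692) = 3.911967;  |Δ| = 0.007389
h(3.911967) = 0.006725
u_7 = 3.911967 − 0.006725·(0.007389)/(0.338589) = 3.911820;  |Δ| = 0.000147
|u_7 − u_6| = 0.000147 < 10^{-3}

n = 7, u_n = 3.9118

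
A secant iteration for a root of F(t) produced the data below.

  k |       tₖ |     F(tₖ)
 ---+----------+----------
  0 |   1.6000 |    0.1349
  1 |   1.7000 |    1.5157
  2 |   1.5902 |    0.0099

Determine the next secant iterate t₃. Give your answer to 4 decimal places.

1.5895

t₃ = 1.5902 − 0.0099·(1.5902 − 1.7000) / (0.0099 − 1.5157)
   = 1.5902 − (-0.001087)/(-1.505800) = 1.589478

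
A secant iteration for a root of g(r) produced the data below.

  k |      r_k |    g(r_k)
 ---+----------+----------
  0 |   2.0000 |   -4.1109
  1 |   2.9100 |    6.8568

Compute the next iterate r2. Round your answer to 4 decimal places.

2.3411

r2 = 2.9100 − 6.8568·(2.9100 − 2.0000) / (6.8568 − (-4.1109))
   = 2.9100 − (6.239688)/(10.967700) = 2.341085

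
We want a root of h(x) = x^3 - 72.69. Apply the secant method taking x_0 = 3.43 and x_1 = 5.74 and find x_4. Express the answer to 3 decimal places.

h(3.43) = -32.33639, h(5.74) = 116.42922
x_2 = 5.74000 − 116.42922·(5.74000 − 3.43000) / (116.42922 − (-32.33639)) = 5.74000 − (268.95151)/(148.76562) = 3.93211
h(3.93211) = -11.89361
x_3 = 3.93211 − (-11.89361)·(3.93211 − 5.74000) / (-11.89361 − 116.42922) = 3.93211 − (21.50231)/(-128.32283) = 4.09968
h(4.09968) = -3.78531
x_4 = 4.09968 − (-3.78531)·(4.09968 − 3.93211) / (-3.78531 − (-11.89361)) = 4.09968 − (-0.63428)/(8.10830) = 4.17790

4.178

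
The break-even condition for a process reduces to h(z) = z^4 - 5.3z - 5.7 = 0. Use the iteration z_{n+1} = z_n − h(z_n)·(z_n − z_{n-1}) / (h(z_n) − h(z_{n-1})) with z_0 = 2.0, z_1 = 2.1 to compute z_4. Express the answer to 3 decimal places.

2.011

h(2.0) = -0.30000, h(2.1) = 2.61810
z_2 = 2.10000 − 2.61810·(2.10000 − 2.00000) / (2.61810 − (-0.30000)) = 2.10000 − (0.26181)/(2.91810) = 2.01028
h(2.01028) = -0.02296
z_3 = 2.01028 − (-0.02296)·(2.01028 − 2.10000) / (-0.02296 − 2.61810) = 2.01028 − (0.00206)/(-2.64106) = 2.01106
h(2.01106) = -0.00173
z_4 = 2.01106 − (-0.00173)·(2.01106 − 2.01028) / (-0.00173 − (-0.02296)) = 2.01106 − (0.00000)/(0.02123) = 2.01112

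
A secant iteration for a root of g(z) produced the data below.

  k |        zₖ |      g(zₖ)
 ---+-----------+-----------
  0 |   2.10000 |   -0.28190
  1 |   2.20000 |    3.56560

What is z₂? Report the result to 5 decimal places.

z₂ = 2.20000 − 3.56560·(2.20000 − 2.10000) / (3.56560 − (-0.28190))
   = 2.20000 − (0.3565600)/(3.8475000) = 2.1073268

2.10733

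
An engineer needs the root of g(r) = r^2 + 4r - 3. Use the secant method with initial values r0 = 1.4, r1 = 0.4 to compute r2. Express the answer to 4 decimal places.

g(1.4) = 4.560000, g(0.4) = -1.240000
r2 = 0.400000 − (-1.240000)·(0.400000 − 1.400000) / (-1.240000 − 4.560000) = 0.400000 − (1.240000)/(-5.800000) = 0.613793

0.6138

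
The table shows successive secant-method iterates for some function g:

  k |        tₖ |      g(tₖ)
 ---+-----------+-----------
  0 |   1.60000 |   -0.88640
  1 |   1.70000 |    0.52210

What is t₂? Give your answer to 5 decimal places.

t₂ = 1.70000 − 0.52210·(1.70000 − 1.60000) / (0.52210 − (-0.88640))
   = 1.70000 − (0.0522100)/(1.4085000) = 1.6629322

1.66293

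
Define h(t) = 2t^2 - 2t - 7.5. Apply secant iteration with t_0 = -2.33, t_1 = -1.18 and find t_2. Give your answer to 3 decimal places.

h(-2.33) = 8.01780, h(-1.18) = -2.35520
t_2 = -1.18000 − (-2.35520)·(-1.18000 − (-2.33000)) / (-2.35520 − 8.01780) = -1.18000 − (-2.70848)/(-10.37300) = -1.44111

-1.441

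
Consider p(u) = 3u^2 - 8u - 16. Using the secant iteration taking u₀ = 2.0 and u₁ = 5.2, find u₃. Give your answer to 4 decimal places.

p(2.0) = -20.000000, p(5.2) = 23.520000
u₂ = 5.200000 − 23.520000·(5.200000 − 2.000000) / (23.520000 − (-20.000000)) = 5.200000 − (75.264000)/(43.520000) = 3.470588
p(3.470588) = -7.629758
u₃ = 3.470588 − (-7.629758)·(3.470588 − 5.200000) / (-7.629758 − 23.520000) = 3.470588 − (13.194993)/(-31.149758) = 3.894187

3.8942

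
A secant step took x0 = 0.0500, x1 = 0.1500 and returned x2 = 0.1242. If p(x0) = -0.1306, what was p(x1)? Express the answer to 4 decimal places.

0.0454

The secant line through (0.0500, -0.1306) and (0.1500, p(x1)) crosses zero at x2 = 0.1242.
So (0.0500, -0.1306), (0.1500, p(x1)), (0.1242, 0) are collinear:
p(x1) = -0.1306 · (0.1500 − 0.1242) / (0.0500 − 0.1242) = -0.1306 · (0.025800)/(-0.074200) = 0.045411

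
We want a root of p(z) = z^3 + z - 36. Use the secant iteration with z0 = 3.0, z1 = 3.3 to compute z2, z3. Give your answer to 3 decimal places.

3.195, 3.201

p(3.0) = -6.00000, p(3.3) = 3.23700
z2 = 3.30000 − 3.23700·(3.30000 − 3.00000) / (3.23700 − (-6.00000)) = 3.30000 − (0.97110)/(9.23700) = 3.19487
p(3.19487) = -0.19452
z3 = 3.19487 − (-0.19452)·(3.19487 − 3.30000) / (-0.19452 − 3.23700) = 3.19487 − (0.02045)/(-3.43152) = 3.20083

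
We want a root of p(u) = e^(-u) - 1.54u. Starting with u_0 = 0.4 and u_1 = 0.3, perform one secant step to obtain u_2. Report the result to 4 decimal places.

p(0.4) = 0.054320, p(0.3) = 0.278818
u_2 = 0.300000 − 0.278818·(0.300000 − 0.400000) / (0.278818 − 0.054320) = 0.300000 − (-0.027882)/(0.224498) = 0.424196

0.4242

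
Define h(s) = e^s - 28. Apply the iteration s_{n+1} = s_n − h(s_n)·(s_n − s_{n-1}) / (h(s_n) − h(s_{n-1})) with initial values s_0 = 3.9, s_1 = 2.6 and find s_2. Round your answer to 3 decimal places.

h(3.9) = 21.40245, h(2.6) = -14.53626
s_2 = 2.60000 − (-14.53626)·(2.60000 − 3.90000) / (-14.53626 − 21.40245) = 2.60000 − (18.89714)/(-35.93871) = 3.12582

3.126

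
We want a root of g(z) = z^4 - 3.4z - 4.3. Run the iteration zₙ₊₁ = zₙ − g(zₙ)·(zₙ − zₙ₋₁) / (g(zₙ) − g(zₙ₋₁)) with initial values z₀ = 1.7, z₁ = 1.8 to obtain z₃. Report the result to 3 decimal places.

g(1.7) = -1.72790, g(1.8) = 0.07760
z₂ = 1.80000 − 0.07760·(1.80000 − 1.70000) / (0.07760 − (-1.72790)) = 1.80000 − (0.00776)/(1.80550) = 1.79570
g(1.79570) = -0.00769
z₃ = 1.79570 − (-0.00769)·(1.79570 − 1.80000) / (-0.00769 − 0.07760) = 1.79570 − (0.00003)/(-0.08529) = 1.79609

1.796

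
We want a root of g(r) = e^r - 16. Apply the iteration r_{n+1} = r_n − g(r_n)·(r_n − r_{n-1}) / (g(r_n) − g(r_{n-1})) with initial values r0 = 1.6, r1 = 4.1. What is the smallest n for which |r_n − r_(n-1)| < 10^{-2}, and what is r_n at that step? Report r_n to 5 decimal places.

g(1.6) = -11.0469676, g(4.1) = 44.3402876
r2 = 4.1000000 − 44.3402876·(2.5000000)/(55.3872552) = 2.0986241;  |Δ| = 2.0013759
g(2.0986241) = -7.8450584
r3 = 2.0986241 − (-7.8450584)·(-2.0013759)/(-52.1853460) = 2.3994923;  |Δ| = 0.3008682
g(2.3994923) = -4.9824190
r4 = 2.3994923 − (-4.9824190)·(0.3008682)/(2.8626394) = 2.9231528;  |Δ| = 0.5236606
g(2.9231528) = 2.5998376
r5 = 2.9231528 − 2.5998376·(0.5236606)/(7.5822565) = 2.7435978;  |Δ| = 0.1795550
g(2.7435978) = -0.4571955
r6 = 2.7435978 − (-0.4571955)·(-0.1795550)/(-3.0570331) = 2.7704512;  |Δ| = 0.0268534
g(2.7704512) = -0.0341637
r7 = 2.7704512 − (-0.0341637)·(0.0268534)/(0.4230318) = 2.7726199;  |Δ| = 0.0021687
|r7 − r6| = 0.0021687 < 10^{-2}

n = 7, r_n = 2.77262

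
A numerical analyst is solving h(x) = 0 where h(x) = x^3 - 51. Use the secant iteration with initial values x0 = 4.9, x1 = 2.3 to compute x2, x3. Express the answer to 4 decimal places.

h(4.9) = 66.649000, h(2.3) = -38.833000
x2 = 2.300000 − (-38.833000)·(2.300000 − 4.900000) / (-38.833000 − 66.649000) = 2.300000 − (100.965800)/(-105.482000) = 3.257185
h(3.257185) = -16.443693
x3 = 3.257185 − (-16.443693)·(3.257185 − 2.300000) / (-16.443693 − (-38.833000)) = 3.257185 − (-15.739658)/(22.389307) = 3.960184

3.2572, 3.9602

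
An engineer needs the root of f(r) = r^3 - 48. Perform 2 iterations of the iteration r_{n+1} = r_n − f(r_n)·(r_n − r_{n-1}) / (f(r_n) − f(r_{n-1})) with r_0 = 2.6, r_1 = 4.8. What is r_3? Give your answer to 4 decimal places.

f(2.6) = -30.424000, f(4.8) = 62.592000
r_2 = 4.800000 − 62.592000·(4.800000 − 2.600000) / (62.592000 − (-30.424000)) = 4.800000 − (137.702400)/(93.016000) = 3.319584
f(3.319584) = -11.419395
r_3 = 3.319584 − (-11.419395)·(3.319584 − 4.800000) / (-11.419395 − 62.592000) = 3.319584 − (16.905459)/(-74.011395) = 3.548001

3.5480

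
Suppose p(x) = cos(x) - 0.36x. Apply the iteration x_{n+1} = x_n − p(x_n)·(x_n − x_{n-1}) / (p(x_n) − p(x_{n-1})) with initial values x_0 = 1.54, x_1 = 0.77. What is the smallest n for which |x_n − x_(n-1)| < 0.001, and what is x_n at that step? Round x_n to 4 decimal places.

p(1.54) = -0.523609, p(0.77) = 0.440711
x_2 = 0.770000 − 0.440711·(-0.770000)/(0.964319) = 1.121903;  |Δ| = 0.351903
p(1.121903) = 0.030083
x_3 = 1.121903 − 0.030083·(0.351903)/(-0.410627) = 1.147684;  |Δ| = 0.025781
p(1.147684) = -0.002566
x_4 = 1.147684 − (-0.002566)·(0.025781)/(-0.032650) = 1.145658;  |Δ| = 0.002026
p(1.145658) = 0.000010
x_5 = 1.145658 − 0.000010·(-0.002026)/(0.002576) = 1.145666;  |Δ| = 0.000008
|x_5 − x_4| = 0.000008 < 0.001

n = 5, x_n = 1.1457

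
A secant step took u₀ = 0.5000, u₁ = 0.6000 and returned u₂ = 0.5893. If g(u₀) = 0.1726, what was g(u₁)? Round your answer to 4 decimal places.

-0.0207

The secant line through (0.5000, 0.1726) and (0.6000, g(u₁)) crosses zero at u₂ = 0.5893.
So (0.5000, 0.1726), (0.6000, g(u₁)), (0.5893, 0) are collinear:
g(u₁) = 0.1726 · (0.6000 − 0.5893) / (0.5000 − 0.5893) = 0.1726 · (0.010700)/(-0.089300) = -0.020681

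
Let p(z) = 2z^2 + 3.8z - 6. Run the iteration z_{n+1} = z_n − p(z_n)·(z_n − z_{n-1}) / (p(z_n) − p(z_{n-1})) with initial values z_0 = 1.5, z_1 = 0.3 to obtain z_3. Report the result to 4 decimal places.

1.0470

p(1.5) = 4.200000, p(0.3) = -4.680000
z_2 = 0.300000 − (-4.680000)·(0.300000 − 1.500000) / (-4.680000 − 4.200000) = 0.300000 − (5.616000)/(-8.880000) = 0.932432
p(0.932432) = -0.717896
z_3 = 0.932432 − (-0.717896)·(0.932432 − 0.300000) / (-0.717896 − (-4.680000)) = 0.932432 − (-0.454021)/(3.962104) = 1.047023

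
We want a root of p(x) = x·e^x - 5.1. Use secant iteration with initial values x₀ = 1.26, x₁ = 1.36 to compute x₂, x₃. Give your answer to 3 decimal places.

1.337, 1.338

p(1.26) = -0.65797, p(1.36) = 0.19882
x₂ = 1.36000 − 0.19882·(1.36000 − 1.26000) / (0.19882 − (-0.65797)) = 1.36000 − (0.01988)/(0.85679) = 1.33679
p(1.33679) = -0.01106
x₃ = 1.33679 − (-0.01106)·(1.33679 − 1.36000) / (-0.01106 − 0.19882) = 1.33679 − (0.00026)/(-0.20989) = 1.33802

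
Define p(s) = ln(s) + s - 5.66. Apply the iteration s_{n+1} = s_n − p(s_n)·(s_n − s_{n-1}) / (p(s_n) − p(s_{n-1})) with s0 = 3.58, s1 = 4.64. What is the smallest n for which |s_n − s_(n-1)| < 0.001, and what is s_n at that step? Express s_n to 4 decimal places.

n = 4, s_n = 4.2201

p(3.58) = -0.804637, p(4.64) = 0.514714
s2 = 4.640000 − 0.514714·(1.060000)/(1.319352) = 4.226466;  |Δ| = 0.413534
p(4.226466) = 0.007832
s3 = 4.226466 − 0.007832·(-0.413534)/(-0.506883) = 4.220076;  |Δ| = 0.006389
p(4.220076) = -0.000071
s4 = 4.220076 − (-0.000071)·(-0.006389)/(-0.007902) = 4.220133;  |Δ| = 0.000057
|s4 − s3| = 0.000057 < 0.001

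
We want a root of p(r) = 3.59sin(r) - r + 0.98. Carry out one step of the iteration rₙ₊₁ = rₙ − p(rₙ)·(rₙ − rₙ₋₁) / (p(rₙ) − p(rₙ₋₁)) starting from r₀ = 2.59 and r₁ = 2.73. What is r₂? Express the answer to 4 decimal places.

2.6549

p(2.59) = 0.271319, p(2.73) = -0.313751
r₂ = 2.730000 − (-0.313751)·(2.730000 − 2.590000) / (-0.313751 − 0.271319) = 2.730000 − (-0.043925)/(-0.585070) = 2.654923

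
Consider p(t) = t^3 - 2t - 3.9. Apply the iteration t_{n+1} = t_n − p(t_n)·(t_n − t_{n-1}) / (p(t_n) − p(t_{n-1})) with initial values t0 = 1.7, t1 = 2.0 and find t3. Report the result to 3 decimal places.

1.990

p(1.7) = -2.38700, p(2.0) = 0.10000
t2 = 2.00000 − 0.10000·(2.00000 − 1.70000) / (0.10000 − (-2.38700)) = 2.00000 − (0.03000)/(2.48700) = 1.98794
p(1.98794) = -0.01976
t3 = 1.98794 − (-0.01976)·(1.98794 − 2.00000) / (-0.01976 − 0.10000) = 1.98794 − (0.00024)/(-0.11976) = 1.98993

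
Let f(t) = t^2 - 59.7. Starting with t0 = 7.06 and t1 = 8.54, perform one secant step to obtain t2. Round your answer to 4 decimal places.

f(7.06) = -9.856400, f(8.54) = 13.231600
t2 = 8.540000 − 13.231600·(8.540000 − 7.060000) / (13.231600 − (-9.856400)) = 8.540000 − (19.582768)/(23.088000) = 7.691821

7.6918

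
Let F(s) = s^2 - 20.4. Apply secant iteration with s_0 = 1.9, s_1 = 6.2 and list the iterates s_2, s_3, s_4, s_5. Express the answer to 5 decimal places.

F(1.9) = -16.7900000, F(6.2) = 18.0400000
s_2 = 6.2000000 − 18.0400000·(6.2000000 − 1.9000000) / (18.0400000 − (-16.7900000)) = 6.2000000 − (77.5720000)/(34.8300000) = 3.9728395
F(3.9728395) = -4.6165463
s_3 = 3.9728395 − (-4.6165463)·(3.9728395 − 6.2000000) / (-4.6165463 − 18.0400000) = 3.9728395 − (10.2817894)/(-22.6565463) = 4.4266505
F(4.4266505) = -0.8047655
s_4 = 4.4266505 − (-0.8047655)·(4.4266505 − 3.9728395) / (-0.8047655 − (-4.6165463)) = 4.4266505 − (-0.3652114)/(3.8117808) = 4.5224617
F(4.5224617) = 0.0526600
s_5 = 4.5224617 − 0.0526600·(4.5224617 − 4.4266505) / (0.0526600 − (-0.8047655)) = 4.5224617 − (0.0050454)/(0.8574255) = 4.5165773

3.97284, 4.42665, 4.52246, 4.51658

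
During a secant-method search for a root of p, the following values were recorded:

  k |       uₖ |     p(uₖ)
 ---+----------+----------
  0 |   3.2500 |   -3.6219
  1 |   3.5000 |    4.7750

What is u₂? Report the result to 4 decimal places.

3.3578

u₂ = 3.5000 − 4.7750·(3.5000 − 3.2500) / (4.7750 − (-3.6219))
   = 3.5000 − (1.193750)/(8.396900) = 3.357834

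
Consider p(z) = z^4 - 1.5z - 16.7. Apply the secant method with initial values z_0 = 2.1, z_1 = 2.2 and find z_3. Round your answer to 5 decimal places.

p(2.1) = -0.4019000, p(2.2) = 3.4256000
z_2 = 2.2000000 − 3.4256000·(2.2000000 − 2.1000000) / (3.4256000 − (-0.4019000)) = 2.2000000 − (0.3425600)/(3.8275000) = 2.1105003
p(2.1105003) = -0.0257493
z_3 = 2.1105003 − (-0.0257493)·(2.1105003 − 2.2000000) / (-0.0257493 − 3.4256000) = 2.1105003 − (0.0023046)/(-3.4513493) = 2.1111681

2.11117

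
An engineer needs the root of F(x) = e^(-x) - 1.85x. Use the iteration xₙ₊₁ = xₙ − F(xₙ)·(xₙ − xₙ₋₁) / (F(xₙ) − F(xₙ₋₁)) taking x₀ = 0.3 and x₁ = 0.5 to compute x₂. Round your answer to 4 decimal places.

F(0.3) = 0.185818, F(0.5) = -0.318469
x₂ = 0.500000 − (-0.318469)·(0.500000 − 0.300000) / (-0.318469 − 0.185818) = 0.500000 − (-0.063694)/(-0.504288) = 0.373695

0.3737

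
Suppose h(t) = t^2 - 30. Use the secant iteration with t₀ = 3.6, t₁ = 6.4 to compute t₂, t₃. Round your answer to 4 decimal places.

5.3040, 5.4636

h(3.6) = -17.040000, h(6.4) = 10.960000
t₂ = 6.400000 − 10.960000·(6.400000 − 3.600000) / (10.960000 − (-17.040000)) = 6.400000 − (30.688000)/(28.000000) = 5.304000
h(5.304000) = -1.867584
t₃ = 5.304000 − (-1.867584)·(5.304000 − 6.400000) / (-1.867584 − 10.960000) = 5.304000 − (2.046872)/(-12.827584) = 5.463568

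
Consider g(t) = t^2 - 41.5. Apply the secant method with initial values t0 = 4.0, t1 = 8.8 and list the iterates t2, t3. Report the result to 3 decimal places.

5.992, 6.370

g(4.0) = -25.50000, g(8.8) = 35.94000
t2 = 8.80000 − 35.94000·(8.80000 − 4.00000) / (35.94000 − (-25.50000)) = 8.80000 − (172.51200)/(61.44000) = 5.99219
g(5.99219) = -5.59369
t3 = 5.99219 − (-5.59369)·(5.99219 − 8.80000) / (-5.59369 − 35.94000) = 5.99219 − (15.70603)/(-41.53369) = 6.37034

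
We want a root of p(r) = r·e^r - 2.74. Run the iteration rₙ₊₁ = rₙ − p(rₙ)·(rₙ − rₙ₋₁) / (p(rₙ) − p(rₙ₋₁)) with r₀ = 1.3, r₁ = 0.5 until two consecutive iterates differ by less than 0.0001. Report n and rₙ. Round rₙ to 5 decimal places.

p(1.3) = 2.0300857, p(0.5) = -1.9156394
r₂ = 0.5000000 − (-1.9156394)·(-0.8000000)/(-3.9457250) = 0.8883979;  |Δ| = 0.3883979
p(0.8883979) = -0.5800989
r₃ = 0.8883979 − (-0.5800989)·(0.3883979)/(1.3355405) = 1.0571006;  |Δ| = 0.1687026
p(1.0571006) = 0.3023506
r₄ = 1.0571006 − 0.3023506·(0.1687026)/(0.8824495) = 0.9992986;  |Δ| = 0.0578020
p(0.9992986) = -0.0255295
r₅ = 0.9992986 − (-0.0255295)·(-0.0578020)/(-0.3278801) = 1.0037992;  |Δ| = 0.0045006
p(1.0037992) = -0.0010048
r₆ = 1.0037992 − (-0.0010048)·(0.0045006)/(0.0245247) = 1.0039836;  |Δ| = 0.0001844
p(1.0039836) = 0.0000035
r₇ = 1.0039836 − 0.0000035·(0.0001844)/(0.0010083) = 1.0039829;  |Δ| = 0.0000006
|r₇ − r₆| = 0.0000006 < 0.0001

n = 7, rₙ = 1.00398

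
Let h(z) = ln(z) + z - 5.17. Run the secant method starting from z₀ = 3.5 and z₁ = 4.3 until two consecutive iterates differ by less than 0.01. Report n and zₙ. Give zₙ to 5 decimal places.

n = 3, zₙ = 3.82768

h(3.5) = -0.4172370, h(4.3) = 0.5886150
z₂ = 4.3000000 − 0.5886150·(0.8000000)/(1.0058521) = 3.8318476;  |Δ| = 0.4681524
h(3.8318476) = 0.0051947
z₃ = 3.8318476 − 0.0051947·(-0.4681524)/(-0.5834203) = 3.8276792;  |Δ| = 0.0041684
|z₃ − z₂| = 0.0041684 < 0.01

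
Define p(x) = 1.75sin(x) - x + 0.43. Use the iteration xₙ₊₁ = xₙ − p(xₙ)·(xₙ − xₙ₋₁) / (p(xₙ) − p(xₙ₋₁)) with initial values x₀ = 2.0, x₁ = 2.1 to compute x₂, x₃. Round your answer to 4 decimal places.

p(2.0) = 0.021270, p(2.1) = -0.159384
x₂ = 2.100000 − (-0.159384)·(2.100000 − 2.000000) / (-0.159384 − 0.021270) = 2.100000 − (-0.015938)/(-0.180654) = 2.011774
p(2.011774) = 0.000812
x₃ = 2.011774 − 0.000812·(2.011774 − 2.100000) / (0.000812 − (-0.159384)) = 2.011774 − (-0.000072)/(0.160195) = 2.012221

2.0118, 2.0122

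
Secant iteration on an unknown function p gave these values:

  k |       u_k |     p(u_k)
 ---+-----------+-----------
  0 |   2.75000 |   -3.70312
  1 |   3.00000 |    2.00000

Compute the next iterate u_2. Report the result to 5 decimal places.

2.91233

u_2 = 3.00000 − 2.00000·(3.00000 − 2.75000) / (2.00000 − (-3.70312))
   = 3.00000 − (0.5000000)/(5.7031200) = 2.9123287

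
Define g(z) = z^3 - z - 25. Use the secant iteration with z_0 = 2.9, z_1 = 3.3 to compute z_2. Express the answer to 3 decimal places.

g(2.9) = -3.51100, g(3.3) = 7.63700
z_2 = 3.30000 − 7.63700·(3.30000 − 2.90000) / (7.63700 − (-3.51100)) = 3.30000 − (3.05480)/(11.14800) = 3.02598

3.026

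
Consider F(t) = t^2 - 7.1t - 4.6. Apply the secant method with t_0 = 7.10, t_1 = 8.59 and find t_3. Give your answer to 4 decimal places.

7.6915

F(7.10) = -4.600000, F(8.59) = 8.199100
t_2 = 8.590000 − 8.199100·(8.590000 − 7.100000) / (8.199100 − (-4.600000)) = 8.590000 − (12.216659)/(12.799100) = 7.635506
F(7.635506) = -0.511137
t_3 = 7.635506 − (-0.511137)·(7.635506 − 8.590000) / (-0.511137 − 8.199100) = 7.635506 − (0.487877)/(-8.710237) = 7.691518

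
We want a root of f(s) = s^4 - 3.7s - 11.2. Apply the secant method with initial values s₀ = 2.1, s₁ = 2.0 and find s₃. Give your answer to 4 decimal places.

2.0856

f(2.1) = 0.478100, f(2.0) = -2.600000
s₂ = 2.000000 − (-2.600000)·(2.000000 − 2.100000) / (-2.600000 − 0.478100) = 2.000000 − (0.260000)/(-3.078100) = 2.084468
f(2.084468) = -0.033457
s₃ = 2.084468 − (-0.033457)·(2.084468 − 2.000000) / (-0.033457 − (-2.600000)) = 2.084468 − (-0.002826)/(2.566543) = 2.085569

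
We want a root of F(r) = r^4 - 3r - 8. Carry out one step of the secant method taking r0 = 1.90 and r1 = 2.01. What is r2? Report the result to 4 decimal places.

F(1.90) = -0.667900, F(2.01) = 2.292408
r2 = 2.010000 − 2.292408·(2.010000 − 1.900000) / (2.292408 − (-0.667900)) = 2.010000 − (0.252165)/(2.960308) = 1.924818

1.9248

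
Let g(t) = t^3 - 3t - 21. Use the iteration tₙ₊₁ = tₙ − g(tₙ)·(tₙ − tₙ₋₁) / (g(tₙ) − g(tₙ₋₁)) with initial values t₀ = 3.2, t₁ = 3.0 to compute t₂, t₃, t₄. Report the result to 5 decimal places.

3.11610, 3.11972, 3.11957

g(3.2) = 2.1680000, g(3.0) = -3.0000000
t₂ = 3.0000000 − (-3.0000000)·(3.0000000 − 3.2000000) / (-3.0000000 − 2.1680000) = 3.0000000 − (0.6000000)/(-5.1680000) = 3.1160991
g(3.1160991) = -0.0907464
t₃ = 3.1160991 − (-0.0907464)·(3.1160991 − 3.0000000) / (-0.0907464 − (-3.0000000)) = 3.1160991 − (-0.0105356)/(2.9092536) = 3.1197205
g(3.1197205) = 0.0040042
t₄ = 3.1197205 − 0.0040042·(3.1197205 − 3.1160991) / (0.0040042 − (-0.0907464)) = 3.1197205 − (0.0000145)/(0.0947507) = 3.1195674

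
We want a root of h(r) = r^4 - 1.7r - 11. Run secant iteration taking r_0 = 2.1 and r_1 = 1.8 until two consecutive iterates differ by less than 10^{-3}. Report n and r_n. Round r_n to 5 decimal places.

n = 5, r_n = 1.94483

h(2.1) = 4.8781000, h(1.8) = -3.5624000
r_2 = 1.8000000 − (-3.5624000)·(-0.3000000)/(-8.4405000) = 1.9266181;  |Δ| = 0.1266181
h(1.9266181) = -0.4973664
r_3 = 1.9266181 − (-0.4973664)·(0.1266181)/(3.0650336) = 1.9471645;  |Δ| = 0.0205465
h(1.9471645) = 0.0649117
r_4 = 1.9471645 − 0.0649117·(0.0205465)/(0.5622780) = 1.9447926;  |Δ| = 0.0023720
h(1.9447926) = -0.0009730
r_5 = 1.9447926 − (-0.0009730)·(-0.0023720)/(-0.0658847) = 1.9448276;  |Δ| = 0.0000350
|r_5 − r_4| = 0.0000350 < 10^{-3}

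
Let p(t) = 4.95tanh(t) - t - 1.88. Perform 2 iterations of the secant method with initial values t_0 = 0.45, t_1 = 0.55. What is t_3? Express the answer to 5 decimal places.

p(0.45) = -0.2415999, p(0.55) = 0.0475750
t_2 = 0.5500000 − 0.0475750·(0.5500000 − 0.4500000) / (0.0475750 − (-0.2415999)) = 0.5500000 − (0.0047575)/(0.2891750) = 0.5335480
p(0.5335480) = 0.0024902
t_3 = 0.5335480 − 0.0024902·(0.5335480 − 0.5500000) / (0.0024902 − 0.0475750) = 0.5335480 − (-0.0000410)/(-0.0450848) = 0.5326393

0.53264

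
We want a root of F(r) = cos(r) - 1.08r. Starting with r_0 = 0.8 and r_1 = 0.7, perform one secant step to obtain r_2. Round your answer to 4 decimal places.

0.7050

F(0.8) = -0.167293, F(0.7) = 0.008842
r_2 = 0.700000 − 0.008842·(0.700000 − 0.800000) / (0.008842 − (-0.167293)) = 0.700000 − (-0.000884)/(0.176135) = 0.705020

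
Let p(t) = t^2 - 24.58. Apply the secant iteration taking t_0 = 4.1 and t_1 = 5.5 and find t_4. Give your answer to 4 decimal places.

4.9578

p(4.1) = -7.770000, p(5.5) = 5.670000
t_2 = 5.500000 − 5.670000·(5.500000 − 4.100000) / (5.670000 − (-7.770000)) = 5.500000 − (7.938000)/(13.440000) = 4.909375
p(4.909375) = -0.478037
t_3 = 4.909375 − (-0.478037)·(4.909375 − 5.500000) / (-0.478037 − 5.670000) = 4.909375 − (0.282341)/(-6.148037) = 4.955299
p(4.955299) = -0.025015
t_4 = 4.955299 − (-0.025015)·(4.955299 − 4.909375) / (-0.025015 − (-0.478037)) = 4.955299 − (-0.001149)/(0.453022) = 4.957834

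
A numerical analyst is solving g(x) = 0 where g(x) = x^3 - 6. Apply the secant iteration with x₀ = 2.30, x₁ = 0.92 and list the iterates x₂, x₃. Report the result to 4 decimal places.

1.5527, 2.0343

g(2.30) = 6.167000, g(0.92) = -5.221312
x₂ = 0.920000 − (-5.221312)·(0.920000 − 2.300000) / (-5.221312 − 6.167000) = 0.920000 − (7.205411)/(-11.388312) = 1.552702
g(1.552702) = -2.256615
x₃ = 1.552702 − (-2.256615)·(1.552702 − 0.920000) / (-2.256615 − (-5.221312)) = 1.552702 − (-1.427765)/(2.964697) = 2.034291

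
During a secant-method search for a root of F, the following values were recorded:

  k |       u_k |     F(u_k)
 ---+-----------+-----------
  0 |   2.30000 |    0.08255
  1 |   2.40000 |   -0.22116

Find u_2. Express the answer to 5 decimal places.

u_2 = 2.40000 − (-0.22116)·(2.40000 − 2.30000) / (-0.22116 − 0.08255)
   = 2.40000 − (-0.0221160)/(-0.3037100) = 2.3271805

2.32718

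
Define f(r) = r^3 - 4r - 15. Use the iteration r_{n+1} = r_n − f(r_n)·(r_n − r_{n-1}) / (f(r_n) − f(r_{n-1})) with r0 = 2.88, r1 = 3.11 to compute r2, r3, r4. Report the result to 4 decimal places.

f(2.88) = -2.632128, f(3.11) = 2.640231
r2 = 3.110000 − 2.640231·(3.110000 − 2.880000) / (2.640231 − (-2.632128)) = 3.110000 − (0.607253)/(5.272359) = 2.994823
f(2.994823) = -0.118824
r3 = 2.994823 − (-0.118824)·(2.994823 − 3.110000) / (-0.118824 − 2.640231) = 2.994823 − (0.013686)/(-2.759055) = 2.999784
f(2.999784) = -0.004978
r4 = 2.999784 − (-0.004978)·(2.999784 − 2.994823) / (-0.004978 − (-0.118824)) = 2.999784 − (-0.000025)/(0.113846) = 3.000000

2.9948, 2.9998, 3.0000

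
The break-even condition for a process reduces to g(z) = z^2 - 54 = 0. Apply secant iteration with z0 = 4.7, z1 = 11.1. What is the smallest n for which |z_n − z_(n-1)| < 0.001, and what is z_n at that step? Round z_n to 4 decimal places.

g(4.7) = -31.910000, g(11.1) = 69.210000
z2 = 11.100000 − 69.210000·(6.400000)/(101.120000) = 6.719620;  |Δ| = 4.380380
g(6.719620) = -8.846704
z3 = 6.719620 − (-8.846704)·(-4.380380)/(-78.056704) = 7.216079;  |Δ| = 0.496459
g(7.216079) = -1.928206
z4 = 7.216079 − (-1.928206)·(0.496459)/(6.918498) = 7.354443;  |Δ| = 0.138365
g(7.354443) = 0.087837
z5 = 7.354443 − 0.087837·(0.138365)/(2.016043) = 7.348415;  |Δ| = 0.006028
g(7.348415) = -0.000798
z6 = 7.348415 − (-0.000798)·(-0.006028)/(-0.088635) = 7.348469;  |Δ| = 0.000054
|z6 − z5| = 0.000054 < 0.001

n = 6, z_n = 7.3485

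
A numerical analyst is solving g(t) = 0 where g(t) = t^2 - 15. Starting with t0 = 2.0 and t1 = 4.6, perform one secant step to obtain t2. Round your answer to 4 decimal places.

3.6667

g(2.0) = -11.000000, g(4.6) = 6.160000
t2 = 4.600000 − 6.160000·(4.600000 − 2.000000) / (6.160000 − (-11.000000)) = 4.600000 − (16.016000)/(17.160000) = 3.666667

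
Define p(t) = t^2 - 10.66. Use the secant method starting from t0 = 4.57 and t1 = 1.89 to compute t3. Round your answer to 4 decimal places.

p(4.57) = 10.224900, p(1.89) = -7.087900
t2 = 1.890000 − (-7.087900)·(1.890000 − 4.570000) / (-7.087900 − 10.224900) = 1.890000 − (18.995572)/(-17.312800) = 2.987198
p(2.987198) = -1.736647
t3 = 2.987198 − (-1.736647)·(2.987198 − 1.890000) / (-1.736647 − (-7.087900)) = 2.987198 − (-1.905446)/(5.351253) = 3.343273

3.3433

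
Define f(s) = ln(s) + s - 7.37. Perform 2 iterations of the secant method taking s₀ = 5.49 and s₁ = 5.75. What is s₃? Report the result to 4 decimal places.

5.6401

f(5.49) = -0.177072, f(5.75) = 0.129200
s₂ = 5.750000 − 0.129200·(5.750000 − 5.490000) / (0.129200 − (-0.177072)) = 5.750000 − (0.033592)/(0.306272) = 5.640320
f(5.640320) = 0.000260
s₃ = 5.640320 − 0.000260·(5.640320 − 5.750000) / (0.000260 − 0.129200) = 5.640320 − (-0.000029)/(-0.128939) = 5.640098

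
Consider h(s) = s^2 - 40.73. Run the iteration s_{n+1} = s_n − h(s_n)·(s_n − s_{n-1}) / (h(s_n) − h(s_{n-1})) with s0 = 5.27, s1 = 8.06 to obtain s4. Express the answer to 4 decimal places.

h(5.27) = -12.957100, h(8.06) = 24.233600
s2 = 8.060000 − 24.233600·(8.060000 − 5.270000) / (24.233600 − (-12.957100)) = 8.060000 − (67.611744)/(37.190700) = 6.242026
h(6.242026) = -1.767118
s3 = 6.242026 − (-1.767118)·(6.242026 − 8.060000) / (-1.767118 − 24.233600) = 6.242026 − (3.212575)/(-26.000718) = 6.365583
h(6.365583) = -0.209357
s4 = 6.365583 − (-0.209357)·(6.365583 − 6.242026) / (-0.209357 − (-1.767118)) = 6.365583 − (-0.025868)/(1.557760) = 6.382188

6.3822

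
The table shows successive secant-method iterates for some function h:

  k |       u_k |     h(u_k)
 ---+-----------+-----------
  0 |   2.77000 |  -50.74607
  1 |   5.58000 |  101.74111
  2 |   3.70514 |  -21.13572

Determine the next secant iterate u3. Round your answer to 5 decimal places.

u3 = 3.70514 − (-21.13572)·(3.70514 − 5.58000) / (-21.13572 − 101.74111)
   = 3.70514 − (39.6265160)/(-122.8768300) = 4.0276297

4.02763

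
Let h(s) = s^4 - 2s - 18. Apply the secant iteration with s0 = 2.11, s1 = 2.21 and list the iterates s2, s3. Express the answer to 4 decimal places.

h(2.11) = -2.398806, h(2.21) = 1.434433
s2 = 2.210000 − 1.434433·(2.210000 − 2.110000) / (1.434433 − (-2.398806)) = 2.210000 − (0.143443)/(3.833238) = 2.172579
h(2.172579) = -0.065815
s3 = 2.172579 − (-0.065815)·(2.172579 − 2.210000) / (-0.065815 − 1.434433) = 2.172579 − (0.002463)/(-1.500248) = 2.174221

2.1726, 2.1742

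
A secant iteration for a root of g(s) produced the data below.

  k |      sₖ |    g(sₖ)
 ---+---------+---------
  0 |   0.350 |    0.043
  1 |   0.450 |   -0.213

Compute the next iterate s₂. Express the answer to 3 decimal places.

s₂ = 0.450 − (-0.213)·(0.450 − 0.350) / (-0.213 − 0.043)
   = 0.450 − (-0.02130)/(-0.25600) = 0.36680

0.367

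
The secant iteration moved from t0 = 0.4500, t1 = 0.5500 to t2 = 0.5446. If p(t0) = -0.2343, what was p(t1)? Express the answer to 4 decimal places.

The secant line through (0.4500, -0.2343) and (0.5500, p(t1)) crosses zero at t2 = 0.5446.
So (0.4500, -0.2343), (0.5500, p(t1)), (0.5446, 0) are collinear:
p(t1) = -0.2343 · (0.5500 − 0.5446) / (0.4500 − 0.5446) = -0.2343 · (0.005400)/(-0.094600) = 0.013374

0.0134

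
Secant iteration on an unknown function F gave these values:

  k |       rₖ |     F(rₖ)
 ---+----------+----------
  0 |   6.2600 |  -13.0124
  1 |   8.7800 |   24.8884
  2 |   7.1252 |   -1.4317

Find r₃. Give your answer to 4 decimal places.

7.2152

r₃ = 7.1252 − (-1.4317)·(7.1252 − 8.7800) / (-1.4317 − 24.8884)
   = 7.1252 − (2.369177)/(-26.320100) = 7.215214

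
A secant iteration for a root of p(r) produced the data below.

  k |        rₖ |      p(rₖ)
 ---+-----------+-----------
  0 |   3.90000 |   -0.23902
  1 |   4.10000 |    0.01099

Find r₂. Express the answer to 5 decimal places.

4.09121

r₂ = 4.10000 − 0.01099·(4.10000 − 3.90000) / (0.01099 − (-0.23902))
   = 4.10000 − (0.0021980)/(0.2500100) = 4.0912084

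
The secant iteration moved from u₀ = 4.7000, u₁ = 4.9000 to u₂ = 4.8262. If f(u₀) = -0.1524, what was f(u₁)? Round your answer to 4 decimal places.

The secant line through (4.7000, -0.1524) and (4.9000, f(u₁)) crosses zero at u₂ = 4.8262.
So (4.7000, -0.1524), (4.9000, f(u₁)), (4.8262, 0) are collinear:
f(u₁) = -0.1524 · (4.9000 − 4.8262) / (4.7000 − 4.8262) = -0.1524 · (0.073800)/(-0.126200) = 0.089121

0.0891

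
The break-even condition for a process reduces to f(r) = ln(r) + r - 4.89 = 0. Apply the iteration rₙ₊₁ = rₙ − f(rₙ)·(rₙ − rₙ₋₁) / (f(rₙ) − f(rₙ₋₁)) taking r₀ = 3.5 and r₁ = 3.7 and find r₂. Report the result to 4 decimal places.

3.6074

f(3.5) = -0.137237, f(3.7) = 0.118333
r₂ = 3.700000 − 0.118333·(3.700000 − 3.500000) / (0.118333 − (-0.137237)) = 3.700000 − (0.023667)/(0.255570) = 3.607397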